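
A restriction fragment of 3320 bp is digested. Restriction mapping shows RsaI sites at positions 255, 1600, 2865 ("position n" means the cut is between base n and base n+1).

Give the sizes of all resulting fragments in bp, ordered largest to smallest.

1345, 1265, 455, 255 bp

Linear molecule, 3 cuts → 4 fragments:
  255 − 0 = 255 bp
  1600 − 255 = 1345 bp
  2865 − 1600 = 1265 bp
  3320 − 2865 = 455 bp
Sorted largest to smallest: 1345, 1265, 455, 255 bp.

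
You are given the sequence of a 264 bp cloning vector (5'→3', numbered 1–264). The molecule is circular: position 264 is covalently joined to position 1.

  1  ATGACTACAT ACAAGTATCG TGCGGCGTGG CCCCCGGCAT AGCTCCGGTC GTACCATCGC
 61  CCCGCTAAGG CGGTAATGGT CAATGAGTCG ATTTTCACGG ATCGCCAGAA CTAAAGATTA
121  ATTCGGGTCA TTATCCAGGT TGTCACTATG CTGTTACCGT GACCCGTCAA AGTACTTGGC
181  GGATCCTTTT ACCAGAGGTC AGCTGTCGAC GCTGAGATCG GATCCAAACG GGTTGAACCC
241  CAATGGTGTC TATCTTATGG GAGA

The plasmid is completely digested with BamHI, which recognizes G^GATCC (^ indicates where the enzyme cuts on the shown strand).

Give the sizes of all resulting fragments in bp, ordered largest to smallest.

BamHI sites (GGATCC) start at positions 181, 220.
BamHI cuts after the first base of each site, so after positions 181, 220.
Circular molecule, 2 cuts → 2 fragments:
  182–220 → 39 bp
  221–264 then 1–181 → 44 + 181 = 225 bp
Sorted largest to smallest: 225, 39 bp.

225, 39 bp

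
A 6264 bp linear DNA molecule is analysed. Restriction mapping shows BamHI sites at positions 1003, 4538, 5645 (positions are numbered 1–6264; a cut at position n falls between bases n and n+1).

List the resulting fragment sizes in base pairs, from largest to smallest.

3535, 1107, 1003, 619 bp

Linear molecule, 3 cuts → 4 fragments:
  1003 − 0 = 1003 bp
  4538 − 1003 = 3535 bp
  5645 − 4538 = 1107 bp
  6264 − 5645 = 619 bp
Sorted largest to smallest: 3535, 1107, 1003, 619 bp.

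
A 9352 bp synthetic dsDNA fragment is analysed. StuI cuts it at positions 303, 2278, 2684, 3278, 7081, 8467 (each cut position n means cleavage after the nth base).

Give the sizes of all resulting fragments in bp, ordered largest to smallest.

Linear molecule, 6 cuts → 7 fragments:
  303 − 0 = 303 bp
  2278 − 303 = 1975 bp
  2684 − 2278 = 406 bp
  3278 − 2684 = 594 bp
  7081 − 3278 = 3803 bp
  8467 − 7081 = 1386 bp
  9352 − 8467 = 885 bp
Sorted largest to smallest: 3803, 1975, 1386, 885, 594, 406, 303 bp.

3803, 1975, 1386, 885, 594, 406, 303 bp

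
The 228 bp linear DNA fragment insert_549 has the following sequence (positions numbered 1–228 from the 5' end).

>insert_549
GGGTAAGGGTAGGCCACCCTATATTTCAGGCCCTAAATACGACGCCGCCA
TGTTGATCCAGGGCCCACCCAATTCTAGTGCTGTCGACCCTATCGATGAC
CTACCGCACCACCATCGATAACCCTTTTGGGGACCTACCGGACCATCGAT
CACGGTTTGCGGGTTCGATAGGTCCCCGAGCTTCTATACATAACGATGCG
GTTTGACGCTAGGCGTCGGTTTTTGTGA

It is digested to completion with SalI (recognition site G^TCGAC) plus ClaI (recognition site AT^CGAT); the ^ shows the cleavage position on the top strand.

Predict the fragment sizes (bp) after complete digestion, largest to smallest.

83, 82, 31, 22, 10 bp

The SalI site (GTCGAC) starts at position 83.
SalI cuts after the first base of each site, so after position 83.
ClaI sites (ATCGAT) start at positions 92, 114, 145.
ClaI cuts after base 2 of each site, so after positions 93, 115, 146.
Combined cut positions: 83, 93, 115, 146.
Linear molecule, 4 cuts → 5 fragments:
  1–83 → 83 bp
  84–93 → 10 bp
  94–115 → 22 bp
  116–146 → 31 bp
  147–228 → 82 bp
Sorted largest to smallest: 83, 82, 31, 22, 10 bp.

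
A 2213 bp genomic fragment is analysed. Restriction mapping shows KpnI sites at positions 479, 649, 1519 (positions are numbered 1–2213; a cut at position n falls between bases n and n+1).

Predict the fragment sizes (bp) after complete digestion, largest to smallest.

Linear molecule, 3 cuts → 4 fragments:
  479 − 0 = 479 bp
  649 − 479 = 170 bp
  1519 − 649 = 870 bp
  2213 − 1519 = 694 bp
Sorted largest to smallest: 870, 694, 479, 170 bp.

870, 694, 479, 170 bp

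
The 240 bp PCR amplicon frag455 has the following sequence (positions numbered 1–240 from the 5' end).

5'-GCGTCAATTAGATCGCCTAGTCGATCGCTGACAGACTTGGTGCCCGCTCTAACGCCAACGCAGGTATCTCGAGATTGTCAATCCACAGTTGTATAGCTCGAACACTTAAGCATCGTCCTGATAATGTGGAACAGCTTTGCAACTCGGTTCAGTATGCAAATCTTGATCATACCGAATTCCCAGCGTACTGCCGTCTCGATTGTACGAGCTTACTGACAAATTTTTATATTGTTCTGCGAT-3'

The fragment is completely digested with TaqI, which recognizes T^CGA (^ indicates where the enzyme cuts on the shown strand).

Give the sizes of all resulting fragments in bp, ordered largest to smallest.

TaqI sites (TCGA) start at positions 21, 69, 98, 196.
TaqI cuts after the first base of each site, so after positions 21, 69, 98, 196.
Linear molecule, 4 cuts → 5 fragments:
  1–21 → 21 bp
  22–69 → 48 bp
  70–98 → 29 bp
  99–196 → 98 bp
  197–240 → 44 bp
Sorted largest to smallest: 98, 48, 44, 29, 21 bp.

98, 48, 44, 29, 21 bp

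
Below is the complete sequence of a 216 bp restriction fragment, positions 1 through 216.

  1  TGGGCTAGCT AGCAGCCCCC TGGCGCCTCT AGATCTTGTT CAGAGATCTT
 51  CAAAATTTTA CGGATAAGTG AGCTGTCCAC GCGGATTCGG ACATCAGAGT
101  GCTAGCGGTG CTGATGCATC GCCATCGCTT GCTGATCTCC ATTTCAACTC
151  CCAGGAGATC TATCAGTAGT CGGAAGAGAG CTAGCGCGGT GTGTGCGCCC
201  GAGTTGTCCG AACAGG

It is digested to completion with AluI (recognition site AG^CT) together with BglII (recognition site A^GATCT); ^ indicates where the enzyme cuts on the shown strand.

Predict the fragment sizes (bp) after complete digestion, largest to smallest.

84, 36, 28, 24, 23, 13, 8 bp

AluI sites (AGCT) start at positions 7, 71, 179.
AluI cuts after base 2 of each site, so after positions 8, 72, 180.
BglII sites (AGATCT) start at positions 31, 44, 156.
BglII cuts after the first base of each site, so after positions 31, 44, 156.
Combined cut positions: 8, 31, 44, 72, 156, 180.
Linear molecule, 6 cuts → 7 fragments:
  1–8 → 8 bp
  9–31 → 23 bp
  32–44 → 13 bp
  45–72 → 28 bp
  73–156 → 84 bp
  157–180 → 24 bp
  181–216 → 36 bp
Sorted largest to smallest: 84, 36, 28, 24, 23, 13, 8 bp.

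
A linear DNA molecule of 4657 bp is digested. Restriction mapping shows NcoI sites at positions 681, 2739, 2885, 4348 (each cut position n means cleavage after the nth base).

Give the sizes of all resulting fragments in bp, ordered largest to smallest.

Linear molecule, 4 cuts → 5 fragments:
  681 − 0 = 681 bp
  2739 − 681 = 2058 bp
  2885 − 2739 = 146 bp
  4348 − 2885 = 1463 bp
  4657 − 4348 = 309 bp
Sorted largest to smallest: 2058, 1463, 681, 309, 146 bp.

2058, 1463, 681, 309, 146 bp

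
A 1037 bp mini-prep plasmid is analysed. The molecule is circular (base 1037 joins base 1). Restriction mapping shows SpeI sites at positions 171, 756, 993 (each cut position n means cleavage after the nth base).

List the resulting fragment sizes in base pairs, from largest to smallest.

585, 237, 215 bp

Circular molecule, 3 cuts → 3 fragments:
  756 − 171 = 585 bp
  993 − 756 = 237 bp
  wrap: 1037 − 993 + 171 = 215 bp
Sorted largest to smallest: 585, 237, 215 bp.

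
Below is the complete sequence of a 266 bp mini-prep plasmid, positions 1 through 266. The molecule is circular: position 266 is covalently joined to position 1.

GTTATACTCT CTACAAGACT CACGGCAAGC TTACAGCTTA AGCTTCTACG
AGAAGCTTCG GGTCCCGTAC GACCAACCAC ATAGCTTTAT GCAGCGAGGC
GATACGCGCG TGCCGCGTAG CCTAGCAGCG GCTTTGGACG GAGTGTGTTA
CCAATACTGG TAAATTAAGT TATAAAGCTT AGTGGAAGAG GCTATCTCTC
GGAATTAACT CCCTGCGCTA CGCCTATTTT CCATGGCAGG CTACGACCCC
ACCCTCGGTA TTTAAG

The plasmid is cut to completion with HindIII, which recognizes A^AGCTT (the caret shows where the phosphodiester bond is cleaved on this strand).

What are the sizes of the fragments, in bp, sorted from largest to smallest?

122, 118, 13, 13 bp

HindIII sites (AAGCTT) start at positions 27, 40, 53, 175.
HindIII cuts after the first base of each site, so after positions 27, 40, 53, 175.
Circular molecule, 4 cuts → 4 fragments:
  28–40 → 13 bp
  41–53 → 13 bp
  54–175 → 122 bp
  176–266 then 1–27 → 91 + 27 = 118 bp
Sorted largest to smallest: 122, 118, 13, 13 bp.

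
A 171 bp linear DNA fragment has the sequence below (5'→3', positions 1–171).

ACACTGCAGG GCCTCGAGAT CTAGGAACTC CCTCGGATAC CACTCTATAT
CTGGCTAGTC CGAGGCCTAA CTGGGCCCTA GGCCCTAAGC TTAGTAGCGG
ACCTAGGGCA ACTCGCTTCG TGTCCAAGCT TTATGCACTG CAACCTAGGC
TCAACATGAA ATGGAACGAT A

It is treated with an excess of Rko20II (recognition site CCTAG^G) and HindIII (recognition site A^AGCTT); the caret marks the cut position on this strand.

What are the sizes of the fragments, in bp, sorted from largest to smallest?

81, 23, 22, 20, 19, 6 bp

Rko20II sites (CCTAGG) start at positions 77, 102, 144.
Rko20II cuts after base 5 of each site (before the last base), so after positions 81, 106, 148.
HindIII sites (AAGCTT) start at positions 87, 126.
HindIII cuts after the first base of each site, so after positions 87, 126.
Combined cut positions: 81, 87, 106, 126, 148.
Linear molecule, 5 cuts → 6 fragments:
  1–81 → 81 bp
  82–87 → 6 bp
  88–106 → 19 bp
  107–126 → 20 bp
  127–148 → 22 bp
  149–171 → 23 bp
Sorted largest to smallest: 81, 23, 22, 20, 19, 6 bp.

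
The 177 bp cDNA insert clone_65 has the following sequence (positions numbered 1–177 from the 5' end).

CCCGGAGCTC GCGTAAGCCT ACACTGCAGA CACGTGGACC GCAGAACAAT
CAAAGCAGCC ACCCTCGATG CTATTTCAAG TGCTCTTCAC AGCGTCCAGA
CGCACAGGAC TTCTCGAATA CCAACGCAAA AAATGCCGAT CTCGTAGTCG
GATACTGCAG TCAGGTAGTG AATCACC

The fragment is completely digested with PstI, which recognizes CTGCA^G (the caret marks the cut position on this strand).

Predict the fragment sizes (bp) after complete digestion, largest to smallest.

131, 28, 18 bp

PstI sites (CTGCAG) start at positions 24, 155.
PstI cuts after base 5 of each site (before the last base), so after positions 28, 159.
Linear molecule, 2 cuts → 3 fragments:
  1–28 → 28 bp
  29–159 → 131 bp
  160–177 → 18 bp
Sorted largest to smallest: 131, 28, 18 bp.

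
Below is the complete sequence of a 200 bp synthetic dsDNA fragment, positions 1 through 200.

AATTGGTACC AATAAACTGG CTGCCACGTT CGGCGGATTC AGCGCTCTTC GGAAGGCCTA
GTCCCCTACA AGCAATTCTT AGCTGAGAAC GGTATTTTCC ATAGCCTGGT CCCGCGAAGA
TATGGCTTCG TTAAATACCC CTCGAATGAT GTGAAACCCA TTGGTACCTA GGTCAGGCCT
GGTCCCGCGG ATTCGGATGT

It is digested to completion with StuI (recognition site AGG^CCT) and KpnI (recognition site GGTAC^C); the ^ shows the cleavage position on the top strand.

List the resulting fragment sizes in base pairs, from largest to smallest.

111, 47, 23, 10, 9 bp

StuI sites (AGGCCT) start at positions 54, 175.
StuI cuts after base 3 of each site, so after positions 56, 177.
KpnI sites (GGTACC) start at positions 5, 163.
KpnI cuts after base 5 of each site (before the last base), so after positions 9, 167.
Combined cut positions: 9, 56, 167, 177.
Linear molecule, 4 cuts → 5 fragments:
  1–9 → 9 bp
  10–56 → 47 bp
  57–167 → 111 bp
  168–177 → 10 bp
  178–200 → 23 bp
Sorted largest to smallest: 111, 47, 23, 10, 9 bp.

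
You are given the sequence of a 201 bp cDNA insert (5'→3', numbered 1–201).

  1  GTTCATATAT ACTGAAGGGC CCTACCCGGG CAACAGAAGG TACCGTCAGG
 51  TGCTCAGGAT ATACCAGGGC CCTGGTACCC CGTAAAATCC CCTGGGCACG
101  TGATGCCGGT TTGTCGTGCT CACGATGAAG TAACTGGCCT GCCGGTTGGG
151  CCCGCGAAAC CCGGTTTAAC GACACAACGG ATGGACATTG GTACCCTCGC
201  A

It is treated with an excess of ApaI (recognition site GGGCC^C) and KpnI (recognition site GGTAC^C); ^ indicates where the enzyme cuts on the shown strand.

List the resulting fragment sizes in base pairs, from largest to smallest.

ApaI sites (GGGCCC) start at positions 17, 67, 148.
ApaI cuts after base 5 of each site (before the last base), so after positions 21, 71, 152.
KpnI sites (GGTACC) start at positions 39, 74, 190.
KpnI cuts after base 5 of each site (before the last base), so after positions 43, 78, 194.
Combined cut positions: 21, 43, 71, 78, 152, 194.
Linear molecule, 6 cuts → 7 fragments:
  1–21 → 21 bp
  22–43 → 22 bp
  44–71 → 28 bp
  72–78 → 7 bp
  79–152 → 74 bp
  153–194 → 42 bp
  195–201 → 7 bp
Sorted largest to smallest: 74, 42, 28, 22, 21, 7, 7 bp.

74, 42, 28, 22, 21, 7, 7 bp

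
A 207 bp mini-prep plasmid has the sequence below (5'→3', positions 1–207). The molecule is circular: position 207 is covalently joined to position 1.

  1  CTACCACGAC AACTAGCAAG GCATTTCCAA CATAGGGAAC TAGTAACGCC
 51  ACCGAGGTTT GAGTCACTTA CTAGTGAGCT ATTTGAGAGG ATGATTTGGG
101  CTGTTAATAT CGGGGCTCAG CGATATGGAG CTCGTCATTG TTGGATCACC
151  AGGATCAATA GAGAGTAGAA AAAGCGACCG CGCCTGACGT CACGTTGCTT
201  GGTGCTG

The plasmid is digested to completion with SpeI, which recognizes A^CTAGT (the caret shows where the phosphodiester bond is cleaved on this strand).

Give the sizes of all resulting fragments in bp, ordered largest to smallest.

176, 31 bp

SpeI sites (ACTAGT) start at positions 39, 70.
SpeI cuts after the first base of each site, so after positions 39, 70.
Circular molecule, 2 cuts → 2 fragments:
  40–70 → 31 bp
  71–207 then 1–39 → 137 + 39 = 176 bp
Sorted largest to smallest: 176, 31 bp.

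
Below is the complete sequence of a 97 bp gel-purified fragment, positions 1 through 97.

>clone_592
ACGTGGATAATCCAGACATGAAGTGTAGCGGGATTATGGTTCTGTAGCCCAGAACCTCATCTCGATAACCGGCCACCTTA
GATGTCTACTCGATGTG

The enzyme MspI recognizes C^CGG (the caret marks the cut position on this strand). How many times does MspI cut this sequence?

1

CCGG occurs starting at position 69.
MspI cuts at 1 site.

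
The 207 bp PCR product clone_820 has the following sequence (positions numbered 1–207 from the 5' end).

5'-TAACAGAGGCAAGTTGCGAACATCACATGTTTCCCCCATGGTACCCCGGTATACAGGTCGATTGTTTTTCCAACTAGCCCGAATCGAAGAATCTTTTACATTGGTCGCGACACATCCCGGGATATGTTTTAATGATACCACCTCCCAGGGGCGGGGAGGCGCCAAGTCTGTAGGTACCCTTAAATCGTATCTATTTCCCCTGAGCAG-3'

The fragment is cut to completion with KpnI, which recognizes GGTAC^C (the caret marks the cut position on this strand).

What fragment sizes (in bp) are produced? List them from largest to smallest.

KpnI sites (GGTACC) start at positions 40, 173.
KpnI cuts after base 5 of each site (before the last base), so after positions 44, 177.
Linear molecule, 2 cuts → 3 fragments:
  1–44 → 44 bp
  45–177 → 133 bp
  178–207 → 30 bp
Sorted largest to smallest: 133, 44, 30 bp.

133, 44, 30 bp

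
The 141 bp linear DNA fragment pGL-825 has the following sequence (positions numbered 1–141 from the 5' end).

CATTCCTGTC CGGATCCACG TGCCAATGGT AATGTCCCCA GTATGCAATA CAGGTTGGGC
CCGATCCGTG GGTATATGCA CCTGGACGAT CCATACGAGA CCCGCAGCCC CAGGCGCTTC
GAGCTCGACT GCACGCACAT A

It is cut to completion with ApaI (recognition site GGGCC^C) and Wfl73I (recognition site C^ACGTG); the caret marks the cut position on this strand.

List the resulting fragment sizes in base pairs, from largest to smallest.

80, 44, 17 bp

The ApaI site (GGGCCC) starts at position 57.
ApaI cuts after base 5 of each site (before the last base), so after position 61.
The Wfl73I site (CACGTG) starts at position 17.
Wfl73I cuts after the first base of each site, so after position 17.
Combined cut positions: 17, 61.
Linear molecule, 2 cuts → 3 fragments:
  1–17 → 17 bp
  18–61 → 44 bp
  62–141 → 80 bp
Sorted largest to smallest: 80, 44, 17 bp.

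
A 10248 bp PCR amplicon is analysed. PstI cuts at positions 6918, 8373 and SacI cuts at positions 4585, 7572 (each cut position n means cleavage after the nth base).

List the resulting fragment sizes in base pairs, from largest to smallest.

Combined cut positions (sorted): 4585, 6918, 7572, 8373.
Linear molecule, 4 cuts → 5 fragments:
  4585 − 0 = 4585 bp
  6918 − 4585 = 2333 bp
  7572 − 6918 = 654 bp
  8373 − 7572 = 801 bp
  10248 − 8373 = 1875 bp
Sorted largest to smallest: 4585, 2333, 1875, 801, 654 bp.

4585, 2333, 1875, 801, 654 bp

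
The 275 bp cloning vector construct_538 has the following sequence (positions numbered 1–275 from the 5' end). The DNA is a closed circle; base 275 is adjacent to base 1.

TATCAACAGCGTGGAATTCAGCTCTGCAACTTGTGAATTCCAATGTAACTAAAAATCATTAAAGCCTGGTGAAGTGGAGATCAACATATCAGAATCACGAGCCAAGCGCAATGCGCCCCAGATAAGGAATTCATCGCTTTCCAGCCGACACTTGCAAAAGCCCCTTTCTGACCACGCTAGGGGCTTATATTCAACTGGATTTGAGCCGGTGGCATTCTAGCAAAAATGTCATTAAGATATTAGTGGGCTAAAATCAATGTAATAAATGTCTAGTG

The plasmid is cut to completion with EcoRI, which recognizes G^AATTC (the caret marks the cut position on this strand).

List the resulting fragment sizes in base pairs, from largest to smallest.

162, 92, 21 bp

EcoRI sites (GAATTC) start at positions 14, 35, 127.
EcoRI cuts after the first base of each site, so after positions 14, 35, 127.
Circular molecule, 3 cuts → 3 fragments:
  15–35 → 21 bp
  36–127 → 92 bp
  128–275 then 1–14 → 148 + 14 = 162 bp
Sorted largest to smallest: 162, 92, 21 bp.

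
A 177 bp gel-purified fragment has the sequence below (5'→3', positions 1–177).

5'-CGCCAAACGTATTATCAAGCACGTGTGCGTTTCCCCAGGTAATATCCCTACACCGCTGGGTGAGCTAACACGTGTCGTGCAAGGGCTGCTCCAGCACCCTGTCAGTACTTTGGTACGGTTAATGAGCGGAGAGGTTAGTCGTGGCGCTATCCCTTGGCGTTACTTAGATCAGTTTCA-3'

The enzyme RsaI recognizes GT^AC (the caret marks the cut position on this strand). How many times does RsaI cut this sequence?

2

GTAC occurs starting at positions 105, 113.
RsaI cuts at 2 sites.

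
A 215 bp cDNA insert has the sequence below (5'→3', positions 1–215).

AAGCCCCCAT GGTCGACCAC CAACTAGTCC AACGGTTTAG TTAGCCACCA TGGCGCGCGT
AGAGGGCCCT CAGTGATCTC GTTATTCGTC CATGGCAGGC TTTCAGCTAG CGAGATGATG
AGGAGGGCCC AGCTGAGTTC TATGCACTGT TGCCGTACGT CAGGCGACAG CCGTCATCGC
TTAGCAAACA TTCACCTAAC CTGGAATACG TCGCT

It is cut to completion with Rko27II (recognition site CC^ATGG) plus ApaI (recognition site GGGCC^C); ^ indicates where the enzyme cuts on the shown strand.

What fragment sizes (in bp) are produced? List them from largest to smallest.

86, 41, 38, 23, 19, 8 bp

Rko27II sites (CCATGG) start at positions 7, 48, 90.
Rko27II cuts after base 2 of each site, so after positions 8, 49, 91.
ApaI sites (GGGCCC) start at positions 64, 125.
ApaI cuts after base 5 of each site (before the last base), so after positions 68, 129.
Combined cut positions: 8, 49, 68, 91, 129.
Linear molecule, 5 cuts → 6 fragments:
  1–8 → 8 bp
  9–49 → 41 bp
  50–68 → 19 bp
  69–91 → 23 bp
  92–129 → 38 bp
  130–215 → 86 bp
Sorted largest to smallest: 86, 41, 38, 23, 19, 8 bp.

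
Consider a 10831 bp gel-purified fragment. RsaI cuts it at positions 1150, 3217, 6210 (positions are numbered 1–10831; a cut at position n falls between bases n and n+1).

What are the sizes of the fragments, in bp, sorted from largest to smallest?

4621, 2993, 2067, 1150 bp

Linear molecule, 3 cuts → 4 fragments:
  1150 − 0 = 1150 bp
  3217 − 1150 = 2067 bp
  6210 − 3217 = 2993 bp
  10831 − 6210 = 4621 bp
Sorted largest to smallest: 4621, 2993, 2067, 1150 bp.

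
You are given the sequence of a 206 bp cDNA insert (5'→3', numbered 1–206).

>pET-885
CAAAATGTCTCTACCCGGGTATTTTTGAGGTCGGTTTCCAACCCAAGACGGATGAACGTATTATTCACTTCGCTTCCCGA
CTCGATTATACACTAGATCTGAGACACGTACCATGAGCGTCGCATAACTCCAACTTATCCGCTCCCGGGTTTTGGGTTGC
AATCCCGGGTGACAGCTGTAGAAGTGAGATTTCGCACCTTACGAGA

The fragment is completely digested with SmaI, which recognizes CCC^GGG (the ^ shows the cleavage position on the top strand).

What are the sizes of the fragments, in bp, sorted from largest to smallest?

130, 40, 20, 16 bp

SmaI sites (CCCGGG) start at positions 14, 144, 164.
SmaI cuts after base 3 of each site, so after positions 16, 146, 166.
Linear molecule, 3 cuts → 4 fragments:
  1–16 → 16 bp
  17–146 → 130 bp
  147–166 → 20 bp
  167–206 → 40 bp
Sorted largest to smallest: 130, 40, 20, 16 bp.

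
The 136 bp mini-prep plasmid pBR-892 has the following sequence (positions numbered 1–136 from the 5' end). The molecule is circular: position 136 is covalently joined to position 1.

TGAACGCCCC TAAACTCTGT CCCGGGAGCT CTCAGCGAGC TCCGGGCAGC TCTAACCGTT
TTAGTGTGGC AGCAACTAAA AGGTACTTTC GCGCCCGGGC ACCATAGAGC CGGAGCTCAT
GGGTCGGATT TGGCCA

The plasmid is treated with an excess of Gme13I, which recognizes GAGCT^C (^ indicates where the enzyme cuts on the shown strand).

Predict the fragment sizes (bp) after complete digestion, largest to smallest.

76, 49, 11 bp

Gme13I sites (GAGCTC) start at positions 26, 37, 113.
Gme13I cuts after base 5 of each site (before the last base), so after positions 30, 41, 117.
Circular molecule, 3 cuts → 3 fragments:
  31–41 → 11 bp
  42–117 → 76 bp
  118–136 then 1–30 → 19 + 30 = 49 bp
Sorted largest to smallest: 76, 49, 11 bp.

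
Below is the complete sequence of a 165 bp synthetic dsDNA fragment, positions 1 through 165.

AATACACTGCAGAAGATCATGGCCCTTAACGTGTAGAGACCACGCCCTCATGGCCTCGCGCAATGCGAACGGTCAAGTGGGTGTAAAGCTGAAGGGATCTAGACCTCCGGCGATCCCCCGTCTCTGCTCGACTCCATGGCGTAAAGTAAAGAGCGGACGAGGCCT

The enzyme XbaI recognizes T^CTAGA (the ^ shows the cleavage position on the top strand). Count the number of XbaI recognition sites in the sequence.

1

TCTAGA occurs starting at position 98.
XbaI cuts at 1 site.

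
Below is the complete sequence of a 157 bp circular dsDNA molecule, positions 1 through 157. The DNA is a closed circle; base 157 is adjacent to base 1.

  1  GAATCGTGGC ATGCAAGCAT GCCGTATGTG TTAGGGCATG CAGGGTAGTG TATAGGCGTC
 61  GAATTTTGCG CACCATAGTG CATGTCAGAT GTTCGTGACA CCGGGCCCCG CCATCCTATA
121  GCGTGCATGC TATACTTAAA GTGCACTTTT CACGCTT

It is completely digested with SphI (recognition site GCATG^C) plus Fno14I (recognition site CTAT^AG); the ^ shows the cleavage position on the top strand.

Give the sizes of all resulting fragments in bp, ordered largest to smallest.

SphI sites (GCATGC) start at positions 9, 17, 36, 125.
SphI cuts after base 5 of each site (before the last base), so after positions 13, 21, 40, 129.
The Fno14I site (CTATAG) starts at position 116.
Fno14I cuts after base 4 of each site, so after position 119.
Combined cut positions: 13, 21, 40, 119, 129.
Circular molecule, 5 cuts → 5 fragments:
  14–21 → 8 bp
  22–40 → 19 bp
  41–119 → 79 bp
  120–129 → 10 bp
  130–157 then 1–13 → 28 + 13 = 41 bp
Sorted largest to smallest: 79, 41, 19, 10, 8 bp.

79, 41, 19, 10, 8 bp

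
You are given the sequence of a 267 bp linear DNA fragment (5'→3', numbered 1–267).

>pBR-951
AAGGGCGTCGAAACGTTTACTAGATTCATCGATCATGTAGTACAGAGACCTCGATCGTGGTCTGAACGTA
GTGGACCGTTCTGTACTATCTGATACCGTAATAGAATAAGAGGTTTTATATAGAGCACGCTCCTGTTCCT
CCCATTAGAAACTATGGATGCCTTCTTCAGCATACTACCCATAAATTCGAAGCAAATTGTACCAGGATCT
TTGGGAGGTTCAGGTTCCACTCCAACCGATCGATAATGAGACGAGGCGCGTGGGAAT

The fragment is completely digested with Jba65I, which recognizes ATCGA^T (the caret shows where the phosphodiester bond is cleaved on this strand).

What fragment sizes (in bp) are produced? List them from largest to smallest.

Jba65I sites (ATCGAT) start at positions 28, 239.
Jba65I cuts after base 5 of each site (before the last base), so after positions 32, 243.
Linear molecule, 2 cuts → 3 fragments:
  1–32 → 32 bp
  33–243 → 211 bp
  244–267 → 24 bp
Sorted largest to smallest: 211, 32, 24 bp.

211, 32, 24 bp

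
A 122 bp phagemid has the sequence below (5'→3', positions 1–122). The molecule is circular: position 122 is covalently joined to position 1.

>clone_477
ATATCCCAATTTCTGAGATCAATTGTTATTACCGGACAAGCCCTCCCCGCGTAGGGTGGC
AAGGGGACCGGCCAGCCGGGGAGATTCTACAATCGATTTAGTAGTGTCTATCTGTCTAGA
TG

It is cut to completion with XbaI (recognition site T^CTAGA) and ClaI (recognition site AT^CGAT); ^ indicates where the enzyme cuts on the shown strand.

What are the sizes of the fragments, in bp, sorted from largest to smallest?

100, 22 bp

The XbaI site (TCTAGA) starts at position 115.
XbaI cuts after the first base of each site, so after position 115.
The ClaI site (ATCGAT) starts at position 92.
ClaI cuts after base 2 of each site, so after position 93.
Combined cut positions: 93, 115.
Circular molecule, 2 cuts → 2 fragments:
  94–115 → 22 bp
  116–122 then 1–93 → 7 + 93 = 100 bp
Sorted largest to smallest: 100, 22 bp.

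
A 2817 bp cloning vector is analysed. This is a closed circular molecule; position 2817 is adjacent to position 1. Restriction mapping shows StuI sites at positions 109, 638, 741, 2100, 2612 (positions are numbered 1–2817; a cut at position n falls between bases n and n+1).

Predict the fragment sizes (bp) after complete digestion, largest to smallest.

Circular molecule, 5 cuts → 5 fragments:
  638 − 109 = 529 bp
  741 − 638 = 103 bp
  2100 − 741 = 1359 bp
  2612 − 2100 = 512 bp
  wrap: 2817 − 2612 + 109 = 314 bp
Sorted largest to smallest: 1359, 529, 512, 314, 103 bp.

1359, 529, 512, 314, 103 bp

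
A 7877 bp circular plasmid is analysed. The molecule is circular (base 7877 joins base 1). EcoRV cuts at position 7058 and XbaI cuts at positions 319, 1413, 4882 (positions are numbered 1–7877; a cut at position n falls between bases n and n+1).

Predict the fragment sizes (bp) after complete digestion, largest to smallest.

3469, 2176, 1138, 1094 bp

Combined cut positions (sorted): 319, 1413, 4882, 7058.
Circular molecule, 4 cuts → 4 fragments:
  1413 − 319 = 1094 bp
  4882 − 1413 = 3469 bp
  7058 − 4882 = 2176 bp
  wrap: 7877 − 7058 + 319 = 1138 bp
Sorted largest to smallest: 3469, 2176, 1138, 1094 bp.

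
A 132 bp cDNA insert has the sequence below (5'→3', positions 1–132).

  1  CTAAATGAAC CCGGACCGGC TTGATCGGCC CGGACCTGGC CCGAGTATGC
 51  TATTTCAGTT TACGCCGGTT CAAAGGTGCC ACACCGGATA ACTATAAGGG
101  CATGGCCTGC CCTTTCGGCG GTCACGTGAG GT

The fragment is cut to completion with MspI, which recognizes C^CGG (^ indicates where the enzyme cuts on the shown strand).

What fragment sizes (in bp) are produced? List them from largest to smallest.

MspI sites (CCGG) start at positions 11, 16, 30, 65, 84.
MspI cuts after the first base of each site, so after positions 11, 16, 30, 65, 84.
Linear molecule, 5 cuts → 6 fragments:
  1–11 → 11 bp
  12–16 → 5 bp
  17–30 → 14 bp
  31–65 → 35 bp
  66–84 → 19 bp
  85–132 → 48 bp
Sorted largest to smallest: 48, 35, 19, 14, 11, 5 bp.

48, 35, 19, 14, 11, 5 bp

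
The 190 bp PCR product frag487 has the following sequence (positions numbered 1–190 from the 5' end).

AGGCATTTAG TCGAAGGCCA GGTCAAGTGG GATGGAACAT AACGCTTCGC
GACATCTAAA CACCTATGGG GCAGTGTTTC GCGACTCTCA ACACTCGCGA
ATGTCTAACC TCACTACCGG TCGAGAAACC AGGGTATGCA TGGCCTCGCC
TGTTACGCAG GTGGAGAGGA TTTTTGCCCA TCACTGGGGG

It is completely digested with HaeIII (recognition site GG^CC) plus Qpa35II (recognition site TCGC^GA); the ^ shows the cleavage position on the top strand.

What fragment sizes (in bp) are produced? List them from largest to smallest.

47, 45, 33, 32, 17, 16 bp

HaeIII sites (GGCC) start at positions 16, 142.
HaeIII cuts after base 2 of each site, so after positions 17, 143.
Qpa35II sites (TCGCGA) start at positions 47, 79, 95.
Qpa35II cuts after base 4 of each site, so after positions 50, 82, 98.
Combined cut positions: 17, 50, 82, 98, 143.
Linear molecule, 5 cuts → 6 fragments:
  1–17 → 17 bp
  18–50 → 33 bp
  51–82 → 32 bp
  83–98 → 16 bp
  99–143 → 45 bp
  144–190 → 47 bp
Sorted largest to smallest: 47, 45, 33, 32, 17, 16 bp.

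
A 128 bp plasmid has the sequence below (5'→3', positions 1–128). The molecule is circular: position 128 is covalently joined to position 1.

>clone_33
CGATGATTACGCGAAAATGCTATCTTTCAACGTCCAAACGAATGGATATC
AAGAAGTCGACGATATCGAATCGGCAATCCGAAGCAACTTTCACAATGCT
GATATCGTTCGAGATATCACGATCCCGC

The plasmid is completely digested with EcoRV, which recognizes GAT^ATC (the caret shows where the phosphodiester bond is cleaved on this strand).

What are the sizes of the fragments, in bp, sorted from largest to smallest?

60, 39, 17, 12 bp

EcoRV sites (GATATC) start at positions 45, 62, 101, 113.
EcoRV cuts after base 3 of each site, so after positions 47, 64, 103, 115.
Circular molecule, 4 cuts → 4 fragments:
  48–64 → 17 bp
  65–103 → 39 bp
  104–115 → 12 bp
  116–128 then 1–47 → 13 + 47 = 60 bp
Sorted largest to smallest: 60, 39, 17, 12 bp.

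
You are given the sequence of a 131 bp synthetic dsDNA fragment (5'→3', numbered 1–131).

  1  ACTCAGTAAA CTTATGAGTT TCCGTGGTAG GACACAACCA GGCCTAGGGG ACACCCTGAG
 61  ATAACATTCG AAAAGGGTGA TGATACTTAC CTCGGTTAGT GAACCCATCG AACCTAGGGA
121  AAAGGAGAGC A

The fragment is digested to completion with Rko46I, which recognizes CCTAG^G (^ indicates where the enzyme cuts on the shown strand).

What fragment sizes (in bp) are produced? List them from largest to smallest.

70, 47, 14 bp

Rko46I sites (CCTAGG) start at positions 43, 113.
Rko46I cuts after base 5 of each site (before the last base), so after positions 47, 117.
Linear molecule, 2 cuts → 3 fragments:
  1–47 → 47 bp
  48–117 → 70 bp
  118–131 → 14 bp
Sorted largest to smallest: 70, 47, 14 bp.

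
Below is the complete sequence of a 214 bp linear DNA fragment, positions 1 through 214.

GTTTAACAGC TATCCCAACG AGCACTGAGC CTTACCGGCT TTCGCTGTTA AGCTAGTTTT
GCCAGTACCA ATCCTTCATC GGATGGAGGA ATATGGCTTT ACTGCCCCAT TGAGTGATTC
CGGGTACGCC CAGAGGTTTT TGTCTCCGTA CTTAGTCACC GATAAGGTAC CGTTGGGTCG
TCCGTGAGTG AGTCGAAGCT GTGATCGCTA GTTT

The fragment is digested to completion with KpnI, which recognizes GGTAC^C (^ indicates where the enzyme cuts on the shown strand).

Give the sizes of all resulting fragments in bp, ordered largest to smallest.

170, 44 bp

The KpnI site (GGTACC) starts at position 166.
KpnI cuts after base 5 of each site (before the last base), so after position 170.
Linear molecule, 1 cut → 2 fragments:
  1–170 → 170 bp
  171–214 → 44 bp
Sorted largest to smallest: 170, 44 bp.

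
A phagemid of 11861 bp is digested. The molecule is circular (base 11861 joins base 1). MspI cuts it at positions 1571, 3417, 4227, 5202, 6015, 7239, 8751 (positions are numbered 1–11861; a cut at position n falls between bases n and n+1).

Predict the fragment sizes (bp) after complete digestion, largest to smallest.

4681, 1846, 1512, 1224, 975, 813, 810 bp

Circular molecule, 7 cuts → 7 fragments:
  3417 − 1571 = 1846 bp
  4227 − 3417 = 810 bp
  5202 − 4227 = 975 bp
  6015 − 5202 = 813 bp
  7239 − 6015 = 1224 bp
  8751 − 7239 = 1512 bp
  wrap: 11861 − 8751 + 1571 = 4681 bp
Sorted largest to smallest: 4681, 1846, 1512, 1224, 975, 813, 810 bp.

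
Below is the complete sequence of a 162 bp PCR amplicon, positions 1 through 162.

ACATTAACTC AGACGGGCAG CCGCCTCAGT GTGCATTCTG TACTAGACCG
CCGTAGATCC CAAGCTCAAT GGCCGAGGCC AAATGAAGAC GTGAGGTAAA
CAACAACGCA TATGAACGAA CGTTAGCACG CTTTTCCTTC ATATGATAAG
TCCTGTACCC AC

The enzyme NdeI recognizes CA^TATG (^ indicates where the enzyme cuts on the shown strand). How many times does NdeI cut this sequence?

2

CATATG occurs starting at positions 109, 140.
NdeI cuts at 2 sites.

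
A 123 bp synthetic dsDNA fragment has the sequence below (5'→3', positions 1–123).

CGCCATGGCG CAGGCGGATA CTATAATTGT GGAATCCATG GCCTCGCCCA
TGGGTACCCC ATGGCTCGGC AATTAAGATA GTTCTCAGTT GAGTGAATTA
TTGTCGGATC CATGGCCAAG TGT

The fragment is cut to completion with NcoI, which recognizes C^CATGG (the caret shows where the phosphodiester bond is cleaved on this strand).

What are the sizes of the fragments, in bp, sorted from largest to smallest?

NcoI sites (CCATGG) start at positions 3, 36, 48, 59, 110.
NcoI cuts after the first base of each site, so after positions 3, 36, 48, 59, 110.
Linear molecule, 5 cuts → 6 fragments:
  1–3 → 3 bp
  4–36 → 33 bp
  37–48 → 12 bp
  49–59 → 11 bp
  60–110 → 51 bp
  111–123 → 13 bp
Sorted largest to smallest: 51, 33, 13, 12, 11, 3 bp.

51, 33, 13, 12, 11, 3 bp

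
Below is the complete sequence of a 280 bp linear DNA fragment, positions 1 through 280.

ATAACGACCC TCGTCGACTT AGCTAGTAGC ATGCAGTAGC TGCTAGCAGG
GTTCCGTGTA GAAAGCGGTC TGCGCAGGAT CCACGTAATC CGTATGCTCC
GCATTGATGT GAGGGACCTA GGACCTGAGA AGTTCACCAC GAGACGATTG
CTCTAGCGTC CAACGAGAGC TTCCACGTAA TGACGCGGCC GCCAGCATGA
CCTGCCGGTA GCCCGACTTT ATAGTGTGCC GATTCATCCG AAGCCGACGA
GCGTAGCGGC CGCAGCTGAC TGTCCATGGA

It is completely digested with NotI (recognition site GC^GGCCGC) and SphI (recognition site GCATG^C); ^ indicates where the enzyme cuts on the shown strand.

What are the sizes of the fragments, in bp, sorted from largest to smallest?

153, 71, 33, 23 bp

NotI sites (GCGGCCGC) start at positions 185, 256.
NotI cuts after base 2 of each site, so after positions 186, 257.
The SphI site (GCATGC) starts at position 29.
SphI cuts after base 5 of each site (before the last base), so after position 33.
Combined cut positions: 33, 186, 257.
Linear molecule, 3 cuts → 4 fragments:
  1–33 → 33 bp
  34–186 → 153 bp
  187–257 → 71 bp
  258–280 → 23 bp
Sorted largest to smallest: 153, 71, 33, 23 bp.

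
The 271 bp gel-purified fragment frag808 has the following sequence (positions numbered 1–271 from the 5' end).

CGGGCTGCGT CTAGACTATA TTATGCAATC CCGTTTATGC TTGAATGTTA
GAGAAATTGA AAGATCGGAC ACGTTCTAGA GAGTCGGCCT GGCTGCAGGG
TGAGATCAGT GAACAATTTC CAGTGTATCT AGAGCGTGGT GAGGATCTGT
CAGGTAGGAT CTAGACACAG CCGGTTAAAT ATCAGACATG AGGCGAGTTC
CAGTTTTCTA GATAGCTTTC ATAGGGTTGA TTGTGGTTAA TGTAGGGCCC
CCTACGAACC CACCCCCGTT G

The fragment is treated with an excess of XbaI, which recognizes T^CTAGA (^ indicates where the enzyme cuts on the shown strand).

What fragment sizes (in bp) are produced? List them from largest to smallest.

65, 64, 53, 47, 32, 10 bp

XbaI sites (TCTAGA) start at positions 10, 75, 128, 160, 207.
XbaI cuts after the first base of each site, so after positions 10, 75, 128, 160, 207.
Linear molecule, 5 cuts → 6 fragments:
  1–10 → 10 bp
  11–75 → 65 bp
  76–128 → 53 bp
  129–160 → 32 bp
  161–207 → 47 bp
  208–271 → 64 bp
Sorted largest to smallest: 65, 64, 53, 47, 32, 10 bp.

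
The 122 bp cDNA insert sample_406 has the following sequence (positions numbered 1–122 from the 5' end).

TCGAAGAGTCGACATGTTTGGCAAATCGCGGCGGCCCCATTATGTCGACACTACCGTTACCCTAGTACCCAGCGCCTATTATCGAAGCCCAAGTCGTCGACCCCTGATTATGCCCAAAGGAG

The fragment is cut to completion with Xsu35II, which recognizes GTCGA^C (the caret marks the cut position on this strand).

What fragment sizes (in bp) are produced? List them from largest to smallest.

Xsu35II sites (GTCGAC) start at positions 8, 44, 96.
Xsu35II cuts after base 5 of each site (before the last base), so after positions 12, 48, 100.
Linear molecule, 3 cuts → 4 fragments:
  1–12 → 12 bp
  13–48 → 36 bp
  49–100 → 52 bp
  101–122 → 22 bp
Sorted largest to smallest: 52, 36, 22, 12 bp.

52, 36, 22, 12 bp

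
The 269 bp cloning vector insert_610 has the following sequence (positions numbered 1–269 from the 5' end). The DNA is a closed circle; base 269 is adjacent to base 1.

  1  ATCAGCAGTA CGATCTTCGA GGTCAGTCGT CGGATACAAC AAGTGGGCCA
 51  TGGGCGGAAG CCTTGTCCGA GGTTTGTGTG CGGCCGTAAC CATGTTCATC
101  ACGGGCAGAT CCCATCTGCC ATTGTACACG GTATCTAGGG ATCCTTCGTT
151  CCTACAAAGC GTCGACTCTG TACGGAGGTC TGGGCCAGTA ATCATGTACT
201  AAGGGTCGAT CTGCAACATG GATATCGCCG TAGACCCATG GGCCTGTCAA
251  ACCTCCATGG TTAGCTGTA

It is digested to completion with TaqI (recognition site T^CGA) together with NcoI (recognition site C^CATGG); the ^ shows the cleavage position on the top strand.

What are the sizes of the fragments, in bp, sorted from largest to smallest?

TaqI sites (TCGA) start at positions 17, 162, 206.
TaqI cuts after the first base of each site, so after positions 17, 162, 206.
NcoI sites (CCATGG) start at positions 48, 236, 255.
NcoI cuts after the first base of each site, so after positions 48, 236, 255.
Combined cut positions: 17, 48, 162, 206, 236, 255.
Circular molecule, 6 cuts → 6 fragments:
  18–48 → 31 bp
  49–162 → 114 bp
  163–206 → 44 bp
  207–236 → 30 bp
  237–255 → 19 bp
  256–269 then 1–17 → 14 + 17 = 31 bp
Sorted largest to smallest: 114, 44, 31, 31, 30, 19 bp.

114, 44, 31, 31, 30, 19 bp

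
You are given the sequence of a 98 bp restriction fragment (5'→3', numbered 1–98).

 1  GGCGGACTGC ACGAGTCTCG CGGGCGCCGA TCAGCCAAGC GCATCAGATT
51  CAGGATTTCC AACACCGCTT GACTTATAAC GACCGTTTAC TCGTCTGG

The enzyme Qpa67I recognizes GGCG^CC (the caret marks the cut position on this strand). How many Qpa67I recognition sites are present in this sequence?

GGCGCC occurs starting at position 23.
Qpa67I cuts at 1 site.

1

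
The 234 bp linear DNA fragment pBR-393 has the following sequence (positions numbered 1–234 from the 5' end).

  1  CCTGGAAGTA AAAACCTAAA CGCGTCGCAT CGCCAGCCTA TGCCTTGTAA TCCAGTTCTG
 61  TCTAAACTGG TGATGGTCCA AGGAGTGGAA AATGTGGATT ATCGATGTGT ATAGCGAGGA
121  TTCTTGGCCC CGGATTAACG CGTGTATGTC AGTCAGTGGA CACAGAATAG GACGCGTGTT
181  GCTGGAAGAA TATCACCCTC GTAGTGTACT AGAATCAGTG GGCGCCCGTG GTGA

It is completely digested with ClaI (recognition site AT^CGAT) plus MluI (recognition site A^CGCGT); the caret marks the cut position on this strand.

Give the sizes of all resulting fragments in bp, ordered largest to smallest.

82, 62, 36, 34, 20 bp

The ClaI site (ATCGAT) starts at position 101.
ClaI cuts after base 2 of each site, so after position 102.
MluI sites (ACGCGT) start at positions 20, 138, 172.
MluI cuts after the first base of each site, so after positions 20, 138, 172.
Combined cut positions: 20, 102, 138, 172.
Linear molecule, 4 cuts → 5 fragments:
  1–20 → 20 bp
  21–102 → 82 bp
  103–138 → 36 bp
  139–172 → 34 bp
  173–234 → 62 bp
Sorted largest to smallest: 82, 62, 36, 34, 20 bp.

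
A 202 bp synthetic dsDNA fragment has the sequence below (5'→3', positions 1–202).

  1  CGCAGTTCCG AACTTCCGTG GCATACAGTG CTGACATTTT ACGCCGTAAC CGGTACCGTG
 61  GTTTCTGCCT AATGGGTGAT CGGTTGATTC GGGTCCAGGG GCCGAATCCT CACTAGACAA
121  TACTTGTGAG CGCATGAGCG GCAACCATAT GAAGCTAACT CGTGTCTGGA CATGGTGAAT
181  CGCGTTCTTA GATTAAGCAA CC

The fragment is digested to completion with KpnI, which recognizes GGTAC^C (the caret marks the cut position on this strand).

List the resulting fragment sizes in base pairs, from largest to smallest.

146, 56 bp

The KpnI site (GGTACC) starts at position 52.
KpnI cuts after base 5 of each site (before the last base), so after position 56.
Linear molecule, 1 cut → 2 fragments:
  1–56 → 56 bp
  57–202 → 146 bp
Sorted largest to smallest: 146, 56 bp.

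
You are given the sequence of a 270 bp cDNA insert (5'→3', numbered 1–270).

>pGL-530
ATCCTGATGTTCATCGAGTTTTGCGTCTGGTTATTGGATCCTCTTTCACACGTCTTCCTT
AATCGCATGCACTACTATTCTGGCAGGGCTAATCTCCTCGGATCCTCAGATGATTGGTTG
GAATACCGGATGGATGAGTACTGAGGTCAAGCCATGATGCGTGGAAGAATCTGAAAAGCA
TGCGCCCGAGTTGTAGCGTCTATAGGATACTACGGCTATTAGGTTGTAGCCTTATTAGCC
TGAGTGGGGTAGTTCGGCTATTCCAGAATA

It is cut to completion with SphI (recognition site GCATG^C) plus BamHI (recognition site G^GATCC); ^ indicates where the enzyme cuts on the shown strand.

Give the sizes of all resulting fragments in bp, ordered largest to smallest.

88, 82, 36, 33, 31 bp

SphI sites (GCATGC) start at positions 65, 178.
SphI cuts after base 5 of each site (before the last base), so after positions 69, 182.
BamHI sites (GGATCC) start at positions 36, 100.
BamHI cuts after the first base of each site, so after positions 36, 100.
Combined cut positions: 36, 69, 100, 182.
Linear molecule, 4 cuts → 5 fragments:
  1–36 → 36 bp
  37–69 → 33 bp
  70–100 → 31 bp
  101–182 → 82 bp
  183–270 → 88 bp
Sorted largest to smallest: 88, 82, 36, 33, 31 bp.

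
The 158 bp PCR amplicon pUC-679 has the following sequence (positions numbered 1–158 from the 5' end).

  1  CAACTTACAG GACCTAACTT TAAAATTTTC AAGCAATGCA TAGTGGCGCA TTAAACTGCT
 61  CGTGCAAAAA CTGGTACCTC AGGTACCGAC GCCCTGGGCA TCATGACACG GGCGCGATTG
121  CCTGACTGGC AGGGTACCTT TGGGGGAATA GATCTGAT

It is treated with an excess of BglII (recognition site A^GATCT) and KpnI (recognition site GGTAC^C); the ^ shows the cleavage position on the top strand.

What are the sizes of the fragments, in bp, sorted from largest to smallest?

The BglII site (AGATCT) starts at position 150.
BglII cuts after the first base of each site, so after position 150.
KpnI sites (GGTACC) start at positions 73, 82, 133.
KpnI cuts after base 5 of each site (before the last base), so after positions 77, 86, 137.
Combined cut positions: 77, 86, 137, 150.
Linear molecule, 4 cuts → 5 fragments:
  1–77 → 77 bp
  78–86 → 9 bp
  87–137 → 51 bp
  138–150 → 13 bp
  151–158 → 8 bp
Sorted largest to smallest: 77, 51, 13, 9, 8 bp.

77, 51, 13, 9, 8 bp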